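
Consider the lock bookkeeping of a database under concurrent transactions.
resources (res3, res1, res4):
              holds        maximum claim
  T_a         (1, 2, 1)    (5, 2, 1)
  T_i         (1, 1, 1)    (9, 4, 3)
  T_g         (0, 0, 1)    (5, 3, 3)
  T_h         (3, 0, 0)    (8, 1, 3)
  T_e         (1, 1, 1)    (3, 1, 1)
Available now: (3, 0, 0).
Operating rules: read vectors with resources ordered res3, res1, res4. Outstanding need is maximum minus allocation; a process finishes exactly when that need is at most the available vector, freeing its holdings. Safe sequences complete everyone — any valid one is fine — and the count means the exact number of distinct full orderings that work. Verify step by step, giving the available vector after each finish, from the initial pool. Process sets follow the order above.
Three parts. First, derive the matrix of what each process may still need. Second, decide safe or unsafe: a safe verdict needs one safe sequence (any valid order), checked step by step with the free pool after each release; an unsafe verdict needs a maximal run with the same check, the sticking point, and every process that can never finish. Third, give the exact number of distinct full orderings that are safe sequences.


(1) Outstanding need per process (order res3, res1, res4):
  T_a: (4, 0, 0)
  T_i: (8, 3, 2)
  T_g: (5, 3, 2)
  T_h: (5, 1, 3)
  T_e: (2, 0, 0)
(2) SAFE. One safe sequence: T_e, T_a, T_g, T_h, T_i.
Key observation: reading the order forward, T_a is the first process whose need (4, 0, 0) meets the free pool (4, 1, 1) exactly on a resource it requests.
Check, step by step:
  pool = (3, 0, 0)
  T_e needs (2, 0, 0) <= (3, 0, 0) -> finishes; pool += (1, 1, 1) = (4, 1, 1)
  T_a needs (4, 0, 0) <= (4, 1, 1) -> finishes; pool += (1, 2, 1) = (5, 3, 2)
  T_g needs (5, 3, 2) <= (5, 3, 2) -> finishes; pool += (0, 0, 1) = (5, 3, 3)
  T_h needs (5, 1, 3) <= (5, 3, 3) -> finishes; pool += (3, 0, 0) = (8, 3, 3)
  T_i needs (8, 3, 2) <= (8, 3, 3) -> finishes; pool += (1, 1, 1) = (9, 4, 4)
(3) Exactly 1 of the possible complete orderings is a safe sequence.


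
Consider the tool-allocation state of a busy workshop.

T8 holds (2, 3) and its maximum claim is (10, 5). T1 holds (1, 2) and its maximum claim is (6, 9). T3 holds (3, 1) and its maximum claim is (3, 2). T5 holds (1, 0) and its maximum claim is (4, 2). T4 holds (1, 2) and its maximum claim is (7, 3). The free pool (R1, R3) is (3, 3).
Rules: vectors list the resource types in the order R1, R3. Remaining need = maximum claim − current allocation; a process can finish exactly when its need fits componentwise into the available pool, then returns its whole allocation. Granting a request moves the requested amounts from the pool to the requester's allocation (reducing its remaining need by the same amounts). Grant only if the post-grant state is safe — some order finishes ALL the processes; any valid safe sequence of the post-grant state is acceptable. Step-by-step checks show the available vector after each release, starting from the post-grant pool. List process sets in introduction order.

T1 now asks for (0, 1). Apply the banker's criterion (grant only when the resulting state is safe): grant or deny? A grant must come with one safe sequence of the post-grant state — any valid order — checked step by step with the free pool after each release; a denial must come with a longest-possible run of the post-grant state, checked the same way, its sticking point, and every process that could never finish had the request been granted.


GRANT. The post-grant state is safe; one safe sequence: T3, T4, T5, T8, T1.
Key observation: post-grant, (3, 2) remains, and an order beginning with T3 completes everyone.
Check on the post-grant state, step by step:
  pool = (3, 2)
  T3: need (0, 1) fits (3, 2); releases (3, 1), pool now (6, 3)
  T4: need (6, 1) fits (6, 3); releases (1, 2), pool now (7, 5)
  T5: need (3, 2) fits (7, 5); releases (1, 0), pool now (8, 5)
  T8: need (8, 2) fits (8, 5); releases (2, 3), pool now (10, 8)
  T1: need (5, 6) fits (10, 8); releases (1, 3), pool now (11, 11)


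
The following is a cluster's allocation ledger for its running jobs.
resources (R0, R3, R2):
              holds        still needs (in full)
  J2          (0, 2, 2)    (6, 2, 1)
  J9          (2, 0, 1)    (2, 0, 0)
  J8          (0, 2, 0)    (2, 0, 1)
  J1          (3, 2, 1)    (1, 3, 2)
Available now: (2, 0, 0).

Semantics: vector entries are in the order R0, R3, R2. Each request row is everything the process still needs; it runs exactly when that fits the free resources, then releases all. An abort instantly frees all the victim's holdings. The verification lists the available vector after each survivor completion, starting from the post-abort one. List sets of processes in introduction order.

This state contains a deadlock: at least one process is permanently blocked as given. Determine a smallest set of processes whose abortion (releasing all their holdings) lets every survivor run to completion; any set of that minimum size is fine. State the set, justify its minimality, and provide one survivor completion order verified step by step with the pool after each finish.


Minimum abort set: J1.
Key observation: the deadlocked J2 becomes finishable only because J1 released (3, 2, 1); it completes at step 3 below.
No smaller set exists: with zero aborts the deadlock remains.
Survivors finish in the order: J9, J8, J2. Check, step by step (pool after the aborts first):
  pool = (5, 2, 1)
  run J9 (needs (2, 0, 0), free (5, 2, 1)); after release of (2, 0, 1) the pool is (7, 2, 2)
  run J8 (needs (2, 0, 1), free (7, 2, 2)); after release of (0, 2, 0) the pool is (7, 4, 2)
  run J2 (needs (6, 2, 1), free (7, 4, 2)); after release of (0, 2, 2) the pool is (7, 6, 4)


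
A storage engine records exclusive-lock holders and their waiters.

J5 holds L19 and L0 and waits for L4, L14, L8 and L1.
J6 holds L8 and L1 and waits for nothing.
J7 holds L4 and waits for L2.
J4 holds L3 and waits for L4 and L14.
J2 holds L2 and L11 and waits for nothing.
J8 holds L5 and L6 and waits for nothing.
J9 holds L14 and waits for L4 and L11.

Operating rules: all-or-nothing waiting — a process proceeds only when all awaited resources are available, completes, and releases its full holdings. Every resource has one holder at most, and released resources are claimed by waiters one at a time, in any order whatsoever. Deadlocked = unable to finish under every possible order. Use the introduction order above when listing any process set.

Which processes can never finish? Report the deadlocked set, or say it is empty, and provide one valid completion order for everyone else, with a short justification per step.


No process is deadlocked.
Key observation: the wait relation is loop-free; peeling off processes with no waits unwinds the whole state.
The rest can finish in the order J2, J8, J7, J9, J4, J6, J5.
Walking it through:
  J2 waits on nothing -> runs at once and releases L2 and L11
  J8 waits on nothing -> runs at once and releases L5 and L6
  J7: everything it awaited (L2) is free; runs, freeing L4
  J9: everything it awaited (L4 and L11) is free; runs, freeing L14
  J4: everything it awaited (L4 and L14) is free; runs, freeing L3
  J6 waits on nothing -> runs at once and releases L8 and L1
  J5: everything it awaited (L4, L14, L8 and L1) is free; runs, freeing L19 and L0


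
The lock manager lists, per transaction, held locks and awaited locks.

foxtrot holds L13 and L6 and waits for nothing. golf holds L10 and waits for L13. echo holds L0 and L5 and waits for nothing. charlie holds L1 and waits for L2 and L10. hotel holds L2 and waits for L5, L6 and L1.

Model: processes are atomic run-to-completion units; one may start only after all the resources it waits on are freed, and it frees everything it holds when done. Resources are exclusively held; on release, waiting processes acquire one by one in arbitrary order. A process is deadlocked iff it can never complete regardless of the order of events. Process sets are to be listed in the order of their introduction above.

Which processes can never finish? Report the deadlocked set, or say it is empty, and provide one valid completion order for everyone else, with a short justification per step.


The deadlocked set is charlie and hotel.
Key observation: the cycle charlie -> hotel -> charlie can never break — each member waits on the next; no other process is dragged down with it.
One completion order for the rest: foxtrot, golf, echo.
Verifying each step:
  foxtrot: no waits; runs immediately, freeing L13 and L6
  run golf (all its waits — L13 — are resolved); releases L10
  echo: no waits; runs immediately, freeing L0 and L5


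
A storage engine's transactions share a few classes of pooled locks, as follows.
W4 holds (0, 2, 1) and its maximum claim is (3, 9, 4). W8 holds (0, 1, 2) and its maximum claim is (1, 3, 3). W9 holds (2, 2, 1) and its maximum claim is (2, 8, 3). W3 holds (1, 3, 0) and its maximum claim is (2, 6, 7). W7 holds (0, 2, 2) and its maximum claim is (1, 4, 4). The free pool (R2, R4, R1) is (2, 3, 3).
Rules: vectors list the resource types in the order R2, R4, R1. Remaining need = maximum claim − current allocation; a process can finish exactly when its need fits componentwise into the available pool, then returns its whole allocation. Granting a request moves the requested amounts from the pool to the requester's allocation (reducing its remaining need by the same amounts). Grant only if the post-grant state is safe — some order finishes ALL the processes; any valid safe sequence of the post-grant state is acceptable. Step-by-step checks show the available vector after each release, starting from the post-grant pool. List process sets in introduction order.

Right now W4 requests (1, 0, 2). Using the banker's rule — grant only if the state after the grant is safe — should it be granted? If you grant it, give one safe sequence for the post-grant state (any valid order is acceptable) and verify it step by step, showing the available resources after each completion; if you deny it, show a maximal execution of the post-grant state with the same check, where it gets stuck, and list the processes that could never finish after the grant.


GRANT — the state after the grant stays safe, e.g. via W8, W7, W9, W4, W3.
Key observation: after the grant the pool drops to (1, 3, 1), which still lets W8 finish first and unwind the rest.
Step-by-step check of the post-grant state:
  pool = (1, 3, 1)
  run W8 (needs (1, 2, 1), free (1, 3, 1)); after release of (0, 1, 2) the pool is (1, 4, 3)
  run W7 (needs (1, 2, 2), free (1, 4, 3)); after release of (0, 2, 2) the pool is (1, 6, 5)
  run W9 (needs (0, 6, 2), free (1, 6, 5)); after release of (2, 2, 1) the pool is (3, 8, 6)
  run W4 (needs (2, 7, 1), free (3, 8, 6)); after release of (1, 2, 3) the pool is (4, 10, 9)
  run W3 (needs (1, 3, 7), free (4, 10, 9)); after release of (1, 3, 0) the pool is (5, 13, 9)


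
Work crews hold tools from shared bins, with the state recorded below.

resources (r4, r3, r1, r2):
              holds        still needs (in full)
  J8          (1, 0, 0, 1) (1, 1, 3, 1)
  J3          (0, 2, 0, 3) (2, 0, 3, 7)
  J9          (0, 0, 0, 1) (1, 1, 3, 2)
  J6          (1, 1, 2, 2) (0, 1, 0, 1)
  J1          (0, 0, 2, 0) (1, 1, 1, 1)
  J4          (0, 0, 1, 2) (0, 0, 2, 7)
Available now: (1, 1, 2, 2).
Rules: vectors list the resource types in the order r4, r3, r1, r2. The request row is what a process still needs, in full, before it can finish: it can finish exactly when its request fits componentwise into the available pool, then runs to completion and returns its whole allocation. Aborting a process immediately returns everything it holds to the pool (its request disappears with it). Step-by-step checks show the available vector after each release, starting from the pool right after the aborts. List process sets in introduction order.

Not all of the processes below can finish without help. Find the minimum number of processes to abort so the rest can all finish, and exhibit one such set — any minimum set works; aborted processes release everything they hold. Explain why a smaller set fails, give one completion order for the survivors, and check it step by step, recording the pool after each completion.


Minimum abort set: J3.
Key observation: the deadlocked J4 becomes finishable only because J3 released (0, 2, 0, 3); it completes at step 5 below.
No smaller set exists: with zero aborts the deadlock remains.
Survivors finish in the order: J6, J9, J8, J1, J4. Step-by-step check (pool after the aborts first):
  pool = (1, 3, 2, 5)
  J6 needs (0, 1, 0, 1) <= (1, 3, 2, 5) -> finishes; pool += (1, 1, 2, 2) = (2, 4, 4, 7)
  J9 needs (1, 1, 3, 2) <= (2, 4, 4, 7) -> finishes; pool += (0, 0, 0, 1) = (2, 4, 4, 8)
  J8 needs (1, 1, 3, 1) <= (2, 4, 4, 8) -> finishes; pool += (1, 0, 0, 1) = (3, 4, 4, 9)
  J1 needs (1, 1, 1, 1) <= (3, 4, 4, 9) -> finishes; pool += (0, 0, 2, 0) = (3, 4, 6, 9)
  J4 needs (0, 0, 2, 7) <= (3, 4, 6, 9) -> finishes; pool += (0, 0, 1, 2) = (3, 4, 7, 11)


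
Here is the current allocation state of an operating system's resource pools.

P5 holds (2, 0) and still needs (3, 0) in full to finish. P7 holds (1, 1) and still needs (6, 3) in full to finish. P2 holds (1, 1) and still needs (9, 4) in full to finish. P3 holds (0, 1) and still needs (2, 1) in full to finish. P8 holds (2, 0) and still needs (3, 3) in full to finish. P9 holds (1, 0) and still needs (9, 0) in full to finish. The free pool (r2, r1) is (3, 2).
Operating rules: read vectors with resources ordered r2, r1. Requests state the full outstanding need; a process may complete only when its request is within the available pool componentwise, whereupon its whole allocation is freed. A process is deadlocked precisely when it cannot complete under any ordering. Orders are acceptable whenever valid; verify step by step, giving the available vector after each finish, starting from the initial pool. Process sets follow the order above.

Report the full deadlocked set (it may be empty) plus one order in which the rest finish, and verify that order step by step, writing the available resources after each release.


Deadlocked set: P2 and P9.
Key observation: no order helps: past P3, P8, P5, P7, the free pool tops out at (8, 4), below what each blocked process needs in r2.
One completion order for the rest: P3, P8, P5, P7. Walking it through:
  pool = (3, 2)
  P3 needs (2, 1) <= (3, 2) -> finishes; pool += (0, 1) = (3, 3)
  P8 needs (3, 3) <= (3, 3) -> finishes; pool += (2, 0) = (5, 3)
  P5 needs (3, 0) <= (5, 3) -> finishes; pool += (2, 0) = (7, 3)
  P7 needs (6, 3) <= (7, 3) -> finishes; pool += (1, 1) = (8, 4)
The stuck group stays short no matter what:
  blocked: P2 wants (9, 4), pool (8, 4) — not enough r2
  blocked: P9 wants (9, 0), pool (8, 4) — not enough r2


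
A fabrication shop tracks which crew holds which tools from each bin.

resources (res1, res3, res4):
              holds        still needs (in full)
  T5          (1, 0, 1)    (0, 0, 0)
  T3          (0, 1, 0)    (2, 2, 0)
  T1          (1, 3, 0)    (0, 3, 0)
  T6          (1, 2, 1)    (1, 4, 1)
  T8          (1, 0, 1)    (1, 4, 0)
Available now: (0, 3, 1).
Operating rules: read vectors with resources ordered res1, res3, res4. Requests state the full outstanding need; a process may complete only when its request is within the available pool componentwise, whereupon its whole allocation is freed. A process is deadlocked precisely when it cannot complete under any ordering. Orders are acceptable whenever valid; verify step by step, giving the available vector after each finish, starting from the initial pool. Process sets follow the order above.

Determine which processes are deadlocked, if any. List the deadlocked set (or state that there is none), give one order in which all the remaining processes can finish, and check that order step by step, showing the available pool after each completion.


No process is deadlocked.
Key observation: no deadlock: T1 fits now, and the freed resources carry the rest through.
One completion order for the rest: T1, T8, T3, T6, T5. Check, step by step:
  pool = (0, 3, 1)
  T1: need (0, 3, 0) fits (0, 3, 1); releases (1, 3, 0), pool now (1, 6, 1)
  T8: need (1, 4, 0) fits (1, 6, 1); releases (1, 0, 1), pool now (2, 6, 2)
  T3: need (2, 2, 0) fits (2, 6, 2); releases (0, 1, 0), pool now (2, 7, 2)
  T6: need (1, 4, 1) fits (2, 7, 2); releases (1, 2, 1), pool now (3, 9, 3)
  T5: need (0, 0, 0) fits (3, 9, 3); releases (1, 0, 1), pool now (4, 9, 4)


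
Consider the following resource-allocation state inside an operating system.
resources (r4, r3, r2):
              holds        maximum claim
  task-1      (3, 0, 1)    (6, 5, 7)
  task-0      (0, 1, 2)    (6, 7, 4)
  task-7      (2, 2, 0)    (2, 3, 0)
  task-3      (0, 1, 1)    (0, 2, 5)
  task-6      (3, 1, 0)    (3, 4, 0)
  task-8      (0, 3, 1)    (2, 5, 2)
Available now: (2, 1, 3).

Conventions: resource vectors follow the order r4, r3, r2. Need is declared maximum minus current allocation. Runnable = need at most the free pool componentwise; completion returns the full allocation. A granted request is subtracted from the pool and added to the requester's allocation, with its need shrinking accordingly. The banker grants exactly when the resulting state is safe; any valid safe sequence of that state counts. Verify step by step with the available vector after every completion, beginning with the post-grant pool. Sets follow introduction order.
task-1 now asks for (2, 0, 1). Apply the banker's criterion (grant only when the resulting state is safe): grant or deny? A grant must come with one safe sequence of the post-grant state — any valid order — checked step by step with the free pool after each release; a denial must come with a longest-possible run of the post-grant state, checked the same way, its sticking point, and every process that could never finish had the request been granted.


DENY — the pretend-granted state is unsafe.
Key observation: after task-7, task-8, task-6 the pool peaks at (5, 7, 3), and each blocked process is short somewhere: task-1 on r2; task-0 on r4; task-3 on r2.
On the post-grant state, task-7, task-8, task-6 is a maximal run — nothing extends it. Verifying each step:
  pool = (0, 1, 2)
  task-7: need (0, 1, 0) fits (0, 1, 2); releases (2, 2, 0), pool now (2, 3, 2)
  task-8: need (2, 2, 1) fits (2, 3, 2); releases (0, 3, 1), pool now (2, 6, 3)
  task-6: need (0, 3, 0) fits (2, 6, 3); releases (3, 1, 0), pool now (5, 7, 3)
  task-1 cannot run: need (1, 5, 5) vs free (5, 7, 3) (insufficient r2)
  task-0 cannot run: need (6, 6, 2) vs free (5, 7, 3) (insufficient r4)
  task-3 cannot run: need (0, 1, 4) vs free (5, 7, 3) (insufficient r2)
Processes that could never finish after the grant: task-1, task-0 and task-3.


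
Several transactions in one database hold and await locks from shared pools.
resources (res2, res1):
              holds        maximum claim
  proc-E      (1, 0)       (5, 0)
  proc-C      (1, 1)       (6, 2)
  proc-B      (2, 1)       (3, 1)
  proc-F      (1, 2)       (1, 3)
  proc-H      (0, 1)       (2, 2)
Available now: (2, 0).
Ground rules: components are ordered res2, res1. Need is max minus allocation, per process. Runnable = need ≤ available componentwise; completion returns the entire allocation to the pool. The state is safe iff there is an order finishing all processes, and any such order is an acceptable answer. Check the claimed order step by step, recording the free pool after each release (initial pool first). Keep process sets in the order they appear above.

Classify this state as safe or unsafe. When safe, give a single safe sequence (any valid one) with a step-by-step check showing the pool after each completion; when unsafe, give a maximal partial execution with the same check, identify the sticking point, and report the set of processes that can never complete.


SAFE. One safe sequence: proc-B, proc-F, proc-E, proc-C, proc-H.
Key observation: at proc-F the run first touches a limit — (0, 1) against (4, 1), exact on a resource it actually requests.
Check, step by step:
  pool = (2, 0)
  proc-B needs (1, 0) <= (2, 0) -> finishes; pool += (2, 1) = (4, 1)
  proc-F needs (0, 1) <= (4, 1) -> finishes; pool += (1, 2) = (5, 3)
  proc-E needs (4, 0) <= (5, 3) -> finishes; pool += (1, 0) = (6, 3)
  proc-C needs (5, 1) <= (6, 3) -> finishes; pool += (1, 1) = (7, 4)
  proc-H needs (2, 1) <= (7, 4) -> finishes; pool += (0, 1) = (7, 5)


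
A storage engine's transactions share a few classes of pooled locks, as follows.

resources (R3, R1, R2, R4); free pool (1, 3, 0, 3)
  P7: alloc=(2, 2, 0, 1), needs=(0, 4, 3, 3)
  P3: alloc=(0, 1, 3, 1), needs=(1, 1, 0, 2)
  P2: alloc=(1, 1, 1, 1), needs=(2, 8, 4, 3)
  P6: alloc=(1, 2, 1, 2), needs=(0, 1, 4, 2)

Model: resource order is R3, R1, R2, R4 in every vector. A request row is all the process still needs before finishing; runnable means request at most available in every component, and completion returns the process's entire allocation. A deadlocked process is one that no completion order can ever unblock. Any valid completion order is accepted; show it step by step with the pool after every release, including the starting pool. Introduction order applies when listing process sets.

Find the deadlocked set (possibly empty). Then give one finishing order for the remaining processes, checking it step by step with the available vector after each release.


Deadlocked: P2 and P6.
Key observation: P3, P7 can finish, but then (3, 6, 3, 5) is all there is, and the blocked group's R2 demands exceed it.
A valid finishing order for the others: P3, P7. Step-by-step check:
  pool = (1, 3, 0, 3)
  P3 needs (1, 1, 0, 2) <= (1, 3, 0, 3) -> finishes; pool += (0, 1, 3, 1) = (1, 4, 3, 4)
  P7 needs (0, 4, 3, 3) <= (1, 4, 3, 4) -> finishes; pool += (2, 2, 0, 1) = (3, 6, 3, 5)
The stuck group stays short no matter what:
  P2 cannot run: need (2, 8, 4, 3) vs free (3, 6, 3, 5) (insufficient R1 and R2)
  P6 cannot run: need (0, 1, 4, 2) vs free (3, 6, 3, 5) (insufficient R2)


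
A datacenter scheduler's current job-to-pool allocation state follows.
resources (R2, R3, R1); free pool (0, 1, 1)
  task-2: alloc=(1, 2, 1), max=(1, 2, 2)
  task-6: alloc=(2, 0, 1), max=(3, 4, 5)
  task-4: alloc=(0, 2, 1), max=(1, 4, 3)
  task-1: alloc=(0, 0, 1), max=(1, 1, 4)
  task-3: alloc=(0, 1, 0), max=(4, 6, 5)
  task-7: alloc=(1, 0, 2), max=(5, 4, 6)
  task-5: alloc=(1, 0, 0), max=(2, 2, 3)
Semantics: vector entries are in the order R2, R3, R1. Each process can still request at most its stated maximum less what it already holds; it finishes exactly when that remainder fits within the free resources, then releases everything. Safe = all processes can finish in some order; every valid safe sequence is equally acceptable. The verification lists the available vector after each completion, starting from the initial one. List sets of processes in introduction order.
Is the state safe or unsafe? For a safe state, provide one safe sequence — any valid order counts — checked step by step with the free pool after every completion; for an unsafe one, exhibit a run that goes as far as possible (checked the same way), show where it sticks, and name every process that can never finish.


The state is SAFE; one workable sequence: task-2, task-4, task-1, task-6, task-5, task-3, task-7.
Key observation: at task-2 the run first touches a limit — (0, 0, 1) against (0, 1, 1), exact on a resource it actually requests.
Step-by-step check:
  pool = (0, 1, 1)
  run task-2 (needs (0, 0, 1), free (0, 1, 1)); after release of (1, 2, 1) the pool is (1, 3, 2)
  run task-4 (needs (1, 2, 2), free (1, 3, 2)); after release of (0, 2, 1) the pool is (1, 5, 3)
  run task-1 (needs (1, 1, 3), free (1, 5, 3)); after release of (0, 0, 1) the pool is (1, 5, 4)
  run task-6 (needs (1, 4, 4), free (1, 5, 4)); after release of (2, 0, 1) the pool is (3, 5, 5)
  run task-5 (needs (1, 2, 3), free (3, 5, 5)); after release of (1, 0, 0) the pool is (4, 5, 5)
  run task-3 (needs (4, 5, 5), free (4, 5, 5)); after release of (0, 1, 0) the pool is (4, 6, 5)
  run task-7 (needs (4, 4, 4), free (4, 6, 5)); after release of (1, 0, 2) the pool is (5, 6, 7)


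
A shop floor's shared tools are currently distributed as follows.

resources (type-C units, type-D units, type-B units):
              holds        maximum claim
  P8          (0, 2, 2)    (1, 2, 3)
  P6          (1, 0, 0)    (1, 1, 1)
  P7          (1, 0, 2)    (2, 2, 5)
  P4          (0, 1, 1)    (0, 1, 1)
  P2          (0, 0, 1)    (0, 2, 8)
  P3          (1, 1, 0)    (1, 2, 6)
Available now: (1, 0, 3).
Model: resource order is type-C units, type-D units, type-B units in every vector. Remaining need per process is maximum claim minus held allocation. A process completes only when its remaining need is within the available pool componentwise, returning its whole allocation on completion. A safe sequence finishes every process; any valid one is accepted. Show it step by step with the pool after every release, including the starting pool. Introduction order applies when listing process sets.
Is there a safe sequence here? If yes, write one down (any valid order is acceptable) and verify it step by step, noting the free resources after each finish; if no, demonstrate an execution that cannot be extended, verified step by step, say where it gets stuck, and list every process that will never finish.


SAFE — a valid safe sequence is P8, P7, P6, P3, P2, P4.
Key observation: the order's first zero-slack moment is P8 ((1, 0, 1) needed, (1, 0, 3) free — a requested resource with nothing to spare).
Verifying each step:
  pool = (1, 0, 3)
  P8 needs (1, 0, 1) <= (1, 0, 3) -> finishes; pool += (0, 2, 2) = (1, 2, 5)
  P7 needs (1, 2, 3) <= (1, 2, 5) -> finishes; pool += (1, 0, 2) = (2, 2, 7)
  P6 needs (0, 1, 1) <= (2, 2, 7) -> finishes; pool += (1, 0, 0) = (3, 2, 7)
  P3 needs (0, 1, 6) <= (3, 2, 7) -> finishes; pool += (1, 1, 0) = (4, 3, 7)
  P2 needs (0, 2, 7) <= (4, 3, 7) -> finishes; pool += (0, 0, 1) = (4, 3, 8)
  P4 needs (0, 0, 0) <= (4, 3, 8) -> finishes; pool += (0, 1, 1) = (4, 4, 9)


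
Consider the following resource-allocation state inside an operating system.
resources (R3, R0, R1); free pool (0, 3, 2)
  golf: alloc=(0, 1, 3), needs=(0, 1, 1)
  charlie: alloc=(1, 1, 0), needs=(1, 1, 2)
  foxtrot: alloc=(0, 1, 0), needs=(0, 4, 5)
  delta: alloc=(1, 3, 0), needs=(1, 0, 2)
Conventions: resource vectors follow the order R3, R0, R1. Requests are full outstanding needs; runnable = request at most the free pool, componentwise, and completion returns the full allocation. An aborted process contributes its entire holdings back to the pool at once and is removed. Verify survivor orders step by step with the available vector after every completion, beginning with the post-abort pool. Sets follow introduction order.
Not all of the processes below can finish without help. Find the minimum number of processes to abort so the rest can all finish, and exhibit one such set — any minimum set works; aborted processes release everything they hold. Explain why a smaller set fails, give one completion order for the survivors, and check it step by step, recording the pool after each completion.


The answer: abort charlie.
Key observation: delta had no path to completion before; after the abort of charlie ((1, 1, 0) returned), step 1 is where it fits.
Minimality: the empty abort set fails — the state is deadlocked as it stands.
Survivors finish in the order: delta, golf, foxtrot. Verifying each step (pool after the aborts first):
  pool = (1, 4, 2)
  delta needs (1, 0, 2) <= (1, 4, 2) -> finishes; pool += (1, 3, 0) = (2, 7, 2)
  golf needs (0, 1, 1) <= (2, 7, 2) -> finishes; pool += (0, 1, 3) = (2, 8, 5)
  foxtrot needs (0, 4, 5) <= (2, 8, 5) -> finishes; pool += (0, 1, 0) = (2, 9, 5)


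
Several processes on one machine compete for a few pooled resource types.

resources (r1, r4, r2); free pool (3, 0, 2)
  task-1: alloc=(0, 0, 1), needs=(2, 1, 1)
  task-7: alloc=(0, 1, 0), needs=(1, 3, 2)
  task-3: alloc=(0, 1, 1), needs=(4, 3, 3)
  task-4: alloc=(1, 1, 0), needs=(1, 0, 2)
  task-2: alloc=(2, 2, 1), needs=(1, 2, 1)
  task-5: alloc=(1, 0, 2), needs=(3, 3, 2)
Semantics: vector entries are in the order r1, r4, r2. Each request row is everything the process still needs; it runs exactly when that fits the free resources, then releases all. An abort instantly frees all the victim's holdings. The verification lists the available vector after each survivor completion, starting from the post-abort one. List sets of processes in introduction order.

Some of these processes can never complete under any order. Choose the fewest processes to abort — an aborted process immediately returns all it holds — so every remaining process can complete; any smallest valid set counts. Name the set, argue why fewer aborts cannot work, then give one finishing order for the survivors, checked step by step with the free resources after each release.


Abort task-2.
Key observation: the deadlocked task-5 becomes finishable only because task-2 released (2, 2, 1); it completes at step 3 below.
Why nothing smaller works: aborting no one leaves the state deadlocked as given.
The survivors complete as task-4, task-1, task-5, task-7, task-3. Check, step by step (starting from the post-abort pool):
  pool = (5, 2, 3)
  task-4: need (1, 0, 2) fits (5, 2, 3); releases (1, 1, 0), pool now (6, 3, 3)
  task-1: need (2, 1, 1) fits (6, 3, 3); releases (0, 0, 1), pool now (6, 3, 4)
  task-5: need (3, 3, 2) fits (6, 3, 4); releases (1, 0, 2), pool now (7, 3, 6)
  task-7: need (1, 3, 2) fits (7, 3, 6); releases (0, 1, 0), pool now (7, 4, 6)
  task-3: need (4, 3, 3) fits (7, 4, 6); releases (0, 1, 1), pool now (7, 5, 7)


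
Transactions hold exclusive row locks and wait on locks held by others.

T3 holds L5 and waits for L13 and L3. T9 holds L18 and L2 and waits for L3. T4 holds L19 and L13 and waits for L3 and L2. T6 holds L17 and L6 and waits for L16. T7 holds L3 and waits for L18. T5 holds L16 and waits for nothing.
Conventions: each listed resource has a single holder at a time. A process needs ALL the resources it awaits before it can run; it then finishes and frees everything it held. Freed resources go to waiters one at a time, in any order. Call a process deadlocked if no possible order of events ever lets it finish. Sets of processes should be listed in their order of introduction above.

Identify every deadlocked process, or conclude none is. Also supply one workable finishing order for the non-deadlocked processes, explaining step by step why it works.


The deadlocked set is T3, T9, T4 and T7.
Key observation: the knot is the closed ring of waits T9 -> T7 -> T9; T3 and T4 wait into the deadlock from upstream.
A valid finishing order for the others: T5, T6.
Verifying each step:
  T5 waits on nothing -> runs at once and releases L16
  T6 waits on L16 — all released -> runs and releases L17 and L6


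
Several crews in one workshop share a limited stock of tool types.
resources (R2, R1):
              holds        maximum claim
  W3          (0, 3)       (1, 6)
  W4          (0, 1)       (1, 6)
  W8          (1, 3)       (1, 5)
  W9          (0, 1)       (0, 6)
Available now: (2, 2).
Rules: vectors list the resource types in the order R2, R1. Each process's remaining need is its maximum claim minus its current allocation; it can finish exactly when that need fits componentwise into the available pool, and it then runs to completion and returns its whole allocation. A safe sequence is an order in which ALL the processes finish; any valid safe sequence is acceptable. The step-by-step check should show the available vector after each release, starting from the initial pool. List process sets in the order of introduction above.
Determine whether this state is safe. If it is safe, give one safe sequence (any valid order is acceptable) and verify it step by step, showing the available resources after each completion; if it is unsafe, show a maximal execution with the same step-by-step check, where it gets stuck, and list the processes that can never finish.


SAFE. One safe sequence: W8, W3, W4, W9.
Key observation: reading the order forward, W8 is the first process whose need (0, 2) meets the free pool (2, 2) exactly on a resource it requests.
Walking it through:
  pool = (2, 2)
  W8: need (0, 2) fits (2, 2); releases (1, 3), pool now (3, 5)
  W3: need (1, 3) fits (3, 5); releases (0, 3), pool now (3, 8)
  W4: need (1, 5) fits (3, 8); releases (0, 1), pool now (3, 9)
  W9: need (0, 5) fits (3, 9); releases (0, 1), pool now (3, 10)


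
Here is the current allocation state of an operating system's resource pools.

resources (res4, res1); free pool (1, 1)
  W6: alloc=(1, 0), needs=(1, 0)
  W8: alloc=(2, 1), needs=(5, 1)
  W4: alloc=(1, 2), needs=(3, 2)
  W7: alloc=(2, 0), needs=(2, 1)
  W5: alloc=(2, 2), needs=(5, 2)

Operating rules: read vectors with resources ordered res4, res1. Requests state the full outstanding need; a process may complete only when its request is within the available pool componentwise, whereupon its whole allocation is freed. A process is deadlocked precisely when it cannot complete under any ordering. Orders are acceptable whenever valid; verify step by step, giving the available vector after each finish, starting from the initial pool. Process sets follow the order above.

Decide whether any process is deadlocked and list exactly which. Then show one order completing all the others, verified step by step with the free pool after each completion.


Deadlocked set: W8, W4 and W5.
Key observation: after W6, W7 the pool peaks at (4, 1), and each blocked process is short somewhere: W8 on res4; W4 on res1; W5 on res4, res1.
The rest can finish in the order W6, W7. Walking it through:
  pool = (1, 1)
  W6: need (1, 0) fits (1, 1); releases (1, 0), pool now (2, 1)
  W7: need (2, 1) fits (2, 1); releases (2, 0), pool now (4, 1)
The stuck group stays short no matter what:
  W8 cannot run: need (5, 1) vs free (4, 1) (insufficient res4)
  W4 cannot run: need (3, 2) vs free (4, 1) (insufficient res1)
  W5 cannot run: need (5, 2) vs free (4, 1) (insufficient res4 and res1)


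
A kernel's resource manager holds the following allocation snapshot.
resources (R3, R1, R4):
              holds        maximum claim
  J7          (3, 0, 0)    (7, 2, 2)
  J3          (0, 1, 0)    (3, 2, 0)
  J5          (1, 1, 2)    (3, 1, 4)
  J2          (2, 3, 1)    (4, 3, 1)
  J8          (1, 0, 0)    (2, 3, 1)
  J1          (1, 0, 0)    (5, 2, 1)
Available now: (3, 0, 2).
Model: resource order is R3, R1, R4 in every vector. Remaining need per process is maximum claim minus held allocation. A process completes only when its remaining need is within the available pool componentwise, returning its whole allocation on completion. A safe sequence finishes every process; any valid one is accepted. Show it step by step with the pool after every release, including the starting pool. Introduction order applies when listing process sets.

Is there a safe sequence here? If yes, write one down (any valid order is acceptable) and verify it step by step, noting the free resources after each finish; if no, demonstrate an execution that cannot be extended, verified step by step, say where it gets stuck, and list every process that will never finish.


The state is SAFE; one workable sequence: J2, J7, J8, J1, J3, J5.
Key observation: J8 marks the first exact bind of the order: its need (1, 3, 1) fits the free (8, 3, 3) with zero slack on a requested resource.
Walking it through:
  pool = (3, 0, 2)
  run J2 (needs (2, 0, 0), free (3, 0, 2)); after release of (2, 3, 1) the pool is (5, 3, 3)
  run J7 (needs (4, 2, 2), free (5, 3, 3)); after release of (3, 0, 0) the pool is (8, 3, 3)
  run J8 (needs (1, 3, 1), free (8, 3, 3)); after release of (1, 0, 0) the pool is (9, 3, 3)
  run J1 (needs (4, 2, 1), free (9, 3, 3)); after release of (1, 0, 0) the pool is (10, 3, 3)
  run J3 (needs (3, 1, 0), free (10, 3, 3)); after release of (0, 1, 0) the pool is (10, 4, 3)
  run J5 (needs (2, 0, 2), free (10, 4, 3)); after release of (1, 1, 2) the pool is (11, 5, 5)


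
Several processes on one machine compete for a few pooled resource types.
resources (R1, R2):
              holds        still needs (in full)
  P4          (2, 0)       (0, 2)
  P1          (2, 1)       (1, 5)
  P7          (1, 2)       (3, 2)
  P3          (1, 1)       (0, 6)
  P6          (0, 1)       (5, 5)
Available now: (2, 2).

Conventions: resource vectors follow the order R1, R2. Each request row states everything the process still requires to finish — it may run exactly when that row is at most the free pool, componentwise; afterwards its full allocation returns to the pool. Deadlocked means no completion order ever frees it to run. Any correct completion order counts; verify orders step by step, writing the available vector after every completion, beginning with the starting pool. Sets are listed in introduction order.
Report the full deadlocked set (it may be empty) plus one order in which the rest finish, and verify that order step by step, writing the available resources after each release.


Deadlocked set: P1, P3 and P6.
Key observation: the pool after P4, P7 is (5, 4); every surviving request exceeds it in R2, so progress ends there.
A valid finishing order for the others: P4, P7. Walking it through:
  pool = (2, 2)
  P4 needs (0, 2) <= (2, 2) -> finishes; pool += (2, 0) = (4, 2)
  P7 needs (3, 2) <= (4, 2) -> finishes; pool += (1, 2) = (5, 4)
The stuck group stays short no matter what:
  P1 still needs (1, 5) but only (5, 4) is free — short on R2
  P3 still needs (0, 6) but only (5, 4) is free — short on R2
  P6 still needs (5, 5) but only (5, 4) is free — short on R2


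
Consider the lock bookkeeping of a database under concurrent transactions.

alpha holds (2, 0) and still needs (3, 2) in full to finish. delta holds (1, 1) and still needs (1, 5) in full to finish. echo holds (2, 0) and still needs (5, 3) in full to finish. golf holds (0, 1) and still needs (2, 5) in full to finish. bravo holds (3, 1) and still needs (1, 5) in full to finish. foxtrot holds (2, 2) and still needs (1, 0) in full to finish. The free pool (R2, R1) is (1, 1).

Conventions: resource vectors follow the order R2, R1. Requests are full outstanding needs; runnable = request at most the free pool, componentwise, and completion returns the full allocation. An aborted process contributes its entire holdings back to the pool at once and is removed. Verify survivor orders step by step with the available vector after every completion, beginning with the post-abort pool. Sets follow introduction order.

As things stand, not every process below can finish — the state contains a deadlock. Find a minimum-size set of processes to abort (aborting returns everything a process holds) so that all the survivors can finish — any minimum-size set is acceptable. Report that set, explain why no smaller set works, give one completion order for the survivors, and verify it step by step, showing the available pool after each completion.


Abort golf and bravo.
Key observation: before aborting golf and bravo, delta was permanently blocked — no order could ever run it; afterwards it completes at step 3.
Why nothing smaller works — every single abort fails: alpha alone leaves delta blocked (short on R1); delta alone leaves golf blocked (short on R1); echo alone leaves delta blocked (short on R1); golf alone leaves delta blocked (short on R1); bravo alone leaves delta blocked (short on R1); foxtrot alone leaves delta blocked (short on R1).
One survivor order: foxtrot, alpha, delta, echo. Check, step by step (post-abort pool first):
  pool = (4, 3)
  foxtrot: need (1, 0) fits (4, 3); releases (2, 2), pool now (6, 5)
  alpha: need (3, 2) fits (6, 5); releases (2, 0), pool now (8, 5)
  delta: need (1, 5) fits (8, 5); releases (1, 1), pool now (9, 6)
  echo: need (5, 3) fits (9, 6); releases (2, 0), pool now (11, 6)


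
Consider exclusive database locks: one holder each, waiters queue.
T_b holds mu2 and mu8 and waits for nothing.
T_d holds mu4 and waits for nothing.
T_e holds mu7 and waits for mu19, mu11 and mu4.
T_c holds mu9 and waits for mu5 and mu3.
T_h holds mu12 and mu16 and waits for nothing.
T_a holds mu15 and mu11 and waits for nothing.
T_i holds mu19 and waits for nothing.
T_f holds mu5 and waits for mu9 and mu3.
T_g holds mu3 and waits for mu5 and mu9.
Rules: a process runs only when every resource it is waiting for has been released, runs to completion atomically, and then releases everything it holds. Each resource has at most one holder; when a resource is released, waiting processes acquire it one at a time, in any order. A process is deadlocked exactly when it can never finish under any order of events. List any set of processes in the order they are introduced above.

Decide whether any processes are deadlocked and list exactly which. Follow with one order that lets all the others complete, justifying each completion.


The deadlocked set is T_c, T_f and T_g.
Key observation: T_c -> T_f -> T_c is a circular wait — nothing in it can go first; T_g is caught in further circular waits.
One completion order for the rest: T_i, T_a, T_h, T_d, T_e, T_b.
Check, step by step:
  T_i waits on nothing -> runs at once and releases mu19
  T_a waits on nothing -> runs at once and releases mu15 and mu11
  T_h waits on nothing -> runs at once and releases mu12 and mu16
  T_d waits on nothing -> runs at once and releases mu4
  T_e waits on mu19, mu11 and mu4 — all released -> runs and releases mu7
  T_b waits on nothing -> runs at once and releases mu2 and mu8
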